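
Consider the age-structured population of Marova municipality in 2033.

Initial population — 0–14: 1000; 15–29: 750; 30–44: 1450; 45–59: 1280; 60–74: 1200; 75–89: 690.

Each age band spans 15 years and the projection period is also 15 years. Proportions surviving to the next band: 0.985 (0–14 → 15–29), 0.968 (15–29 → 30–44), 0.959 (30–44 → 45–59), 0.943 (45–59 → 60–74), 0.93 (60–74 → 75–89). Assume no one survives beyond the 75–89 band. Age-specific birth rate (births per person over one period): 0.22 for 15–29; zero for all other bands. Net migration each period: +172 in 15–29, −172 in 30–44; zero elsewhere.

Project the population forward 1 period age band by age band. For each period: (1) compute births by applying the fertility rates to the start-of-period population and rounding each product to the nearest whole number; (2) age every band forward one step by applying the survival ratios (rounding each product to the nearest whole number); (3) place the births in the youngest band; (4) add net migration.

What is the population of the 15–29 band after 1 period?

1157

Call the bands 1 to 6, youngest first.
After projecting period 1:
Births: 750 × 0.22 = 165
Band 2: 1000 × 0.985 = 985
Band 3: 750 × 0.968 = 726
Band 4: 1450 × 0.959 = 1391
Band 5: 1280 × 0.943 = 1207
Band 6: 1200 × 0.93 = 1116
Net migration: Band 2 + 172 → 1157; Band 3 − 172 → 554
Population now: 0–14=165, 15–29=1157, 30–44=554, 45–59=1391, 60–74=1207, 75–89=1116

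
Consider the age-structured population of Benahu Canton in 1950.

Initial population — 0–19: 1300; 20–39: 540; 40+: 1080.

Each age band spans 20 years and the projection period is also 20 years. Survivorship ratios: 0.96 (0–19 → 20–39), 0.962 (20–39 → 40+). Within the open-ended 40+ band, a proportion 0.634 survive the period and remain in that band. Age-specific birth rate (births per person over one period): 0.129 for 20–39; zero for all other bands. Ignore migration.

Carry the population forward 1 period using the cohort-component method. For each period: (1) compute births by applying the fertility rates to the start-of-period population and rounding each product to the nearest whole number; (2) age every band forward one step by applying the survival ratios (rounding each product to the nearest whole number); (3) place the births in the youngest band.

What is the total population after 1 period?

Let group 1 be 0–19 through group 3 = 40+.
Period 1:
Births: 540 * 0.129 = 70
Group 2: 1300 * 0.96 = 1248
Group 3: 540 * 0.962 + 1080 * 0.634 = 519 + 685 = 1204
Population now: 0–19=70, 20–39=1248, 40+=1204
Total after period 1: 70 + 1248 + 1204 = 2522

2522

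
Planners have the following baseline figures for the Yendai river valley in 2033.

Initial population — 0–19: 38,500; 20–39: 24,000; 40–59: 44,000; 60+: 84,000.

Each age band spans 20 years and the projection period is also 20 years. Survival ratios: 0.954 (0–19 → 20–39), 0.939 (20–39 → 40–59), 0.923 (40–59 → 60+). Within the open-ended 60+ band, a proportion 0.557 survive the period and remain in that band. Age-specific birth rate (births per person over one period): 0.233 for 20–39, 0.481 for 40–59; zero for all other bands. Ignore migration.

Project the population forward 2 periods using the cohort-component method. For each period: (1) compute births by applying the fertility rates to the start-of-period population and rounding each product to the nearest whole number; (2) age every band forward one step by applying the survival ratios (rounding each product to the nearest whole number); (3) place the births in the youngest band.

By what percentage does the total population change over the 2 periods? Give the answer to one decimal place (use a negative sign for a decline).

-21.8

Let group 1 be 0–19 through group 4 = 60+.
Period 1.
Births: 24000 × 0.233 = 5592 ; 44000 × 0.481 = 21164 → total 26756
Group 2: 38500 × 0.954 = 36729
Group 3: 24000 × 0.939 = 22536
Group 4: 44000 × 0.923 + 84000 × 0.557 = 40612 + 46788 = 87400
→ [26756, 36729, 22536, 87400]
Period 2.
Births: 36729 × 0.233 = 8558 ; 22536 × 0.481 = 10840 → total 19398
Group 2: 26756 × 0.954 = 25525
Group 3: 36729 × 0.939 = 34489
Group 4: 22536 × 0.923 + 87400 × 0.557 = 20801 + 48682 = 69483
→ [19398, 25525, 34489, 69483]
Total: 190500 → 148895; change = -41605; percentage change = -21.8%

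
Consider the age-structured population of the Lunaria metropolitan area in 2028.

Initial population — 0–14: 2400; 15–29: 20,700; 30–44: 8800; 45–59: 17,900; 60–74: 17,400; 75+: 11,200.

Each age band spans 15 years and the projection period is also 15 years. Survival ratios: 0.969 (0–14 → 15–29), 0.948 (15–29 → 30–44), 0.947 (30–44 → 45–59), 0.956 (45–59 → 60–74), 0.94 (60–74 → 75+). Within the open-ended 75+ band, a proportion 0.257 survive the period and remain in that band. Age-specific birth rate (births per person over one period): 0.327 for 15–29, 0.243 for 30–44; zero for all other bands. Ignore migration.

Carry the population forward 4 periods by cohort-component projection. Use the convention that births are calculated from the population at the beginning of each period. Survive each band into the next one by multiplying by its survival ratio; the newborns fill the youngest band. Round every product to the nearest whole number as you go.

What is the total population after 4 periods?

Let band 1 be 0–14 through band 6 = 75+.
After projecting period 1:
Births: 20700 * 0.327 = 6769  |  8800 * 0.243 = 2138 → 8907
Band 2: 2400 * 0.969 = 2326
Band 3: 20700 * 0.948 = 19624
Band 4: 8800 * 0.947 = 8334
Band 5: 17900 * 0.956 = 17112
Band 6: 17400 * 0.94 + 11200 * 0.257 = 16356 + 2878 = 19234
Population now: 0–14=8907, 15–29=2326, 30–44=19624, 45–59=8334, 60–74=17112, 75+=19234
After projecting period 2:
Births: 2326 * 0.327 = 761  |  19624 * 0.243 = 4769 → 5530
Band 2: 8907 * 0.969 = 8631
Band 3: 2326 * 0.948 = 2205
Band 4: 19624 * 0.947 = 18584
Band 5: 8334 * 0.956 = 7967
Band 6: 17112 * 0.94 + 19234 * 0.257 = 16085 + 4943 = 21028
Population now: 0–14=5530, 15–29=8631, 30–44=2205, 45–59=18584, 60–74=7967, 75+=21028
After projecting period 3:
Births: 8631 * 0.327 = 2822  |  2205 * 0.243 = 536 → 3358
Band 2: 5530 * 0.969 = 5359
Band 3: 8631 * 0.948 = 8182
Band 4: 2205 * 0.947 = 2088
Band 5: 18584 * 0.956 = 17766
Band 6: 7967 * 0.94 + 21028 * 0.257 = 7489 + 5404 = 12893
Population now: 0–14=3358, 15–29=5359, 30–44=8182, 45–59=2088, 60–74=17766, 75+=12893
After projecting period 4:
Births: 5359 * 0.327 = 1752  |  8182 * 0.243 = 1988 → 3740
Band 2: 3358 * 0.969 = 3254
Band 3: 5359 * 0.948 = 5080
Band 4: 8182 * 0.947 = 7748
Band 5: 2088 * 0.956 = 1996
Band 6: 17766 * 0.94 + 12893 * 0.257 = 16700 + 3314 = 20014
Population now: 0–14=3740, 15–29=3254, 30–44=5080, 45–59=7748, 60–74=1996, 75+=20014
Total after period 4: 3740 + 3254 + 5080 + 7748 + 1996 + 20014 = 41832

41832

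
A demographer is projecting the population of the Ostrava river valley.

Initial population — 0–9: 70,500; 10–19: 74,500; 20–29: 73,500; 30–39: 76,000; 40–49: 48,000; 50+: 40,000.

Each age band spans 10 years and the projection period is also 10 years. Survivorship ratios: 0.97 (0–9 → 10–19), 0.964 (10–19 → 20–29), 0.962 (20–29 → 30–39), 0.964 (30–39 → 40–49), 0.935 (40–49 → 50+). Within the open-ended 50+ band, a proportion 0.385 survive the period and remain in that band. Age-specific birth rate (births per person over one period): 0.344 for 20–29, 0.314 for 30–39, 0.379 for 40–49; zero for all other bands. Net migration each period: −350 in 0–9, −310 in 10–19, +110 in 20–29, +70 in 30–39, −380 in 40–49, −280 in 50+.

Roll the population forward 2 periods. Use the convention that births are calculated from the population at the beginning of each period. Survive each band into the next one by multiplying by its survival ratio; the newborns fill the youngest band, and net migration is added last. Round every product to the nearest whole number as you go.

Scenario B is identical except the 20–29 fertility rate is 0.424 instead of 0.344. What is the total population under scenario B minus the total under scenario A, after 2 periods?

11458

Numbering the bands 1..6 from youngest to oldest:
After projecting period 1:
Births: 73500 × 0.344 = 25284, 76000 × 0.314 = 23864, 48000 × 0.379 = 18192 → total 67340
Band 2: 70500 × 0.97 = 68385
Band 3: 74500 × 0.964 = 71818
Band 4: 73500 × 0.962 = 70707
Band 5: 76000 × 0.964 = 73264
Band 6: 48000 × 0.935 + 40000 × 0.385 = 44880 + 15400 = 60280
Net migration: Band 1 − 350 → 66990; Band 2 − 310 → 68075; Band 3 + 110 → 71928; Band 4 + 70 → 70777; Band 5 − 380 → 72884; Band 6 − 280 → 60000
End of period: [66990, 68075, 71928, 70777, 72884, 60000]
After projecting period 2:
Births: 71928 × 0.344 = 24743, 70777 × 0.314 = 22224, 72884 × 0.379 = 27623 → total 74590
Band 2: 66990 × 0.97 = 64980
Band 3: 68075 × 0.964 = 65624
Band 4: 71928 × 0.962 = 69195
Band 5: 70777 × 0.964 = 68229
Band 6: 72884 × 0.935 + 60000 × 0.385 = 68147 + 23100 = 91247
Net migration: Band 1 − 350 → 74240; Band 2 − 310 → 64670; Band 3 + 110 → 65734; Band 4 + 70 → 69265; Band 5 − 380 → 67849; Band 6 − 280 → 90967
End of period: [74240, 64670, 65734, 69265, 67849, 90967]
Scenario A total after 2 periods: 432725
Scenario B projection —
After projecting period 1:
Births: 73500 × 0.424 = 31164, 76000 × 0.314 = 23864, 48000 × 0.379 = 18192 → total 73220
Band 2: 70500 × 0.97 = 68385
Band 3: 74500 × 0.964 = 71818
Band 4: 73500 × 0.962 = 70707
Band 5: 76000 × 0.964 = 73264
Band 6: 48000 × 0.935 + 40000 × 0.385 = 44880 + 15400 = 60280
Net migration: Band 1 − 350 → 72870; Band 2 − 310 → 68075; Band 3 + 110 → 71928; Band 4 + 70 → 70777; Band 5 − 380 → 72884; Band 6 − 280 → 60000
End of period: [72870, 68075, 71928, 70777, 72884, 60000]
After projecting period 2:
Births: 71928 × 0.424 = 30497, 70777 × 0.314 = 22224, 72884 × 0.379 = 27623 → total 80344
Band 2: 72870 × 0.97 = 70684
Band 3: 68075 × 0.964 = 65624
Band 4: 71928 × 0.962 = 69195
Band 5: 70777 × 0.964 = 68229
Band 6: 72884 × 0.935 + 60000 × 0.385 = 68147 + 23100 = 91247
Net migration: Band 1 − 350 → 79994; Band 2 − 310 → 70374; Band 3 + 110 → 65734; Band 4 + 70 → 69265; Band 5 − 380 → 67849; Band 6 − 280 → 90967
End of period: [79994, 70374, 65734, 69265, 67849, 90967]
Scenario B total after 2 periods: 444183
Difference B − A = 444183 − 432725 = 11458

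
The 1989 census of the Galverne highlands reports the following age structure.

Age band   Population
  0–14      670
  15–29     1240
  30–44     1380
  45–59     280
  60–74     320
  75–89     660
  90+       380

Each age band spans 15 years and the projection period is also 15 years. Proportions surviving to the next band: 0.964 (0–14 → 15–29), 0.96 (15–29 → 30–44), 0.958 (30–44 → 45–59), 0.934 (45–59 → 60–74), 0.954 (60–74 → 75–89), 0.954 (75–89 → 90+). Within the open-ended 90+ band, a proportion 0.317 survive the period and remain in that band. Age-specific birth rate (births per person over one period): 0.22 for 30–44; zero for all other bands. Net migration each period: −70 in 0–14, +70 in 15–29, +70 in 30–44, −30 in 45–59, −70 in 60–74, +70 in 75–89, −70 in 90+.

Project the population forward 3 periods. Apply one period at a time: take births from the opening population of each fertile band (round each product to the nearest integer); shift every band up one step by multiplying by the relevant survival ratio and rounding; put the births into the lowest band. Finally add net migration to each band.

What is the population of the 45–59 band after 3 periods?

695

— Period 1 —
Births: 1380 × 0.22 = 304
15–29: 670 × 0.964 = 646
30–44: 1240 × 0.96 = 1190
45–59: 1380 × 0.958 = 1322
60–74: 280 × 0.934 = 262
75–89: 320 × 0.954 = 305
90+: 660 × 0.954 + 380 × 0.317 = 630 + 120 = 750
Net migration: 0–14 − 70 → 234; 15–29 + 70 → 716; 30–44 + 70 → 1260; 45–59 − 30 → 1292; 60–74 − 70 → 192; 75–89 + 70 → 375; 90+ − 70 → 680
Population now: 0–14=234, 15–29=716, 30–44=1260, 45–59=1292, 60–74=192, 75–89=375, 90+=680
— Period 2 —
Births: 1260 × 0.22 = 277
15–29: 234 × 0.964 = 226
30–44: 716 × 0.96 = 687
45–59: 1260 × 0.958 = 1207
60–74: 1292 × 0.934 = 1207
75–89: 192 × 0.954 = 183
90+: 375 × 0.954 + 680 × 0.317 = 358 + 216 = 574
Net migration: 0–14 − 70 → 207; 15–29 + 70 → 296; 30–44 + 70 → 757; 45–59 − 30 → 1177; 60–74 − 70 → 1137; 75–89 + 70 → 253; 90+ − 70 → 504
Population now: 0–14=207, 15–29=296, 30–44=757, 45–59=1177, 60–74=1137, 75–89=253, 90+=504
— Period 3 —
Births: 757 × 0.22 = 167
15–29: 207 × 0.964 = 200
30–44: 296 × 0.96 = 284
45–59: 757 × 0.958 = 725
60–74: 1177 × 0.934 = 1099
75–89: 1137 × 0.954 = 1085
90+: 253 × 0.954 + 504 × 0.317 = 241 + 160 = 401
Net migration: 0–14 − 70 → 97; 15–29 + 70 → 270; 30–44 + 70 → 354; 45–59 − 30 → 695; 60–74 − 70 → 1029; 75–89 + 70 → 1155; 90+ − 70 → 331
Population now: 0–14=97, 15–29=270, 30–44=354, 45–59=695, 60–74=1029, 75–89=1155, 90+=331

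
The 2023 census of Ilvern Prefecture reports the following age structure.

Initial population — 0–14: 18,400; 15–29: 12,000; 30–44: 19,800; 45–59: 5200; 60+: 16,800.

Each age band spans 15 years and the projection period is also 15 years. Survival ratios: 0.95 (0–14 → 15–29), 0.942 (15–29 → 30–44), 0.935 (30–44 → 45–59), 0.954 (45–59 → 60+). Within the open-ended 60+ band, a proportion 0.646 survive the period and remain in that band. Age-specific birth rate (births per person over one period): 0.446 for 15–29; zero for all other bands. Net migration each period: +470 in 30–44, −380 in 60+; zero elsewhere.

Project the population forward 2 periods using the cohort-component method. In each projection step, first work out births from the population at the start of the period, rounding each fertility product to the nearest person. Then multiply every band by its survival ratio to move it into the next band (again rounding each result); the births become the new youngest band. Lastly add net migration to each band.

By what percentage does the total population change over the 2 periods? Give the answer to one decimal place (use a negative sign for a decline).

Numbering the bands 1..5 from youngest to oldest:
Period 1.
Births: 12000 * 0.446 = 5352
Band 2: 18400 * 0.95 = 17480
Band 3: 12000 * 0.942 = 11304
Band 4: 19800 * 0.935 = 18513
Band 5: 5200 * 0.954 + 16800 * 0.646 = 4961 + 10853 = 15814
Net migration: Band 3 + 470 → 11774; Band 5 − 380 → 15434
→ [5352, 17480, 11774, 18513, 15434]
Period 2.
Births: 17480 * 0.446 = 7796
Band 2: 5352 * 0.95 = 5084
Band 3: 17480 * 0.942 = 16466
Band 4: 11774 * 0.935 = 11009
Band 5: 18513 * 0.954 + 15434 * 0.646 = 17661 + 9970 = 27631
Net migration: Band 3 + 470 → 16936; Band 5 − 380 → 27251
→ [7796, 5084, 16936, 11009, 27251]
Total: 72200 → 68076; change = -4124; percentage change = -5.7%

-5.7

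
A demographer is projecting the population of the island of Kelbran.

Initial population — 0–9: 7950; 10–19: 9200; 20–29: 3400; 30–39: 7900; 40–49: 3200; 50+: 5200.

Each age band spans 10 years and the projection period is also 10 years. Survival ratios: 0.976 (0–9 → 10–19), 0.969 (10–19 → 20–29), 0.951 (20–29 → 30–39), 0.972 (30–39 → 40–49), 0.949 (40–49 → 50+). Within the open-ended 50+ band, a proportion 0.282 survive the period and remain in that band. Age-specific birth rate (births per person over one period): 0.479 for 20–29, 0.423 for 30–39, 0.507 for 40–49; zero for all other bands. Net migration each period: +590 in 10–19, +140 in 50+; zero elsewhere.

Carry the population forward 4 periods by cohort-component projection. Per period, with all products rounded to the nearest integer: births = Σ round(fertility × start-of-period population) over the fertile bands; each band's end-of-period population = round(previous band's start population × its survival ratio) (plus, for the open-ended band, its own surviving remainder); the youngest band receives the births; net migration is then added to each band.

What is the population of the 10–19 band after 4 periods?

Period 1.
Births: 3400 × 0.479 = 1629, 7900 × 0.423 = 3342, 3200 × 0.507 = 1622 → total 6593
10–19: 7950 × 0.976 = 7759
20–29: 9200 × 0.969 = 8915
30–39: 3400 × 0.951 = 3233
40–49: 7900 × 0.972 = 7679
50+: 3200 × 0.949 + 5200 × 0.282 = 3037 + 1466 = 4503
Net migration: 10–19 + 590 → 8349; 50+ + 140 → 4643
End of period: [6593, 8349, 8915, 3233, 7679, 4643]
Period 2.
Births: 8915 × 0.479 = 4270, 3233 × 0.423 = 1368, 7679 × 0.507 = 3893 → total 9531
10–19: 6593 × 0.976 = 6435
20–29: 8349 × 0.969 = 8090
30–39: 8915 × 0.951 = 8478
40–49: 3233 × 0.972 = 3142
50+: 7679 × 0.949 + 4643 × 0.282 = 7287 + 1309 = 8596
Net migration: 10–19 + 590 → 7025; 50+ + 140 → 8736
End of period: [9531, 7025, 8090, 8478, 3142, 8736]
Period 3.
Births: 8090 × 0.479 = 3875, 8478 × 0.423 = 3586, 3142 × 0.507 = 1593 → total 9054
10–19: 9531 × 0.976 = 9302
20–29: 7025 × 0.969 = 6807
30–39: 8090 × 0.951 = 7694
40–49: 8478 × 0.972 = 8241
50+: 3142 × 0.949 + 8736 × 0.282 = 2982 + 2464 = 5446
Net migration: 10–19 + 590 → 9892; 50+ + 140 → 5586
End of period: [9054, 9892, 6807, 7694, 8241, 5586]
Period 4.
Births: 6807 × 0.479 = 3261, 7694 × 0.423 = 3255, 8241 × 0.507 = 4178 → total 10694
10–19: 9054 × 0.976 = 8837
20–29: 9892 × 0.969 = 9585
30–39: 6807 × 0.951 = 6473
40–49: 7694 × 0.972 = 7479
50+: 8241 × 0.949 + 5586 × 0.282 = 7821 + 1575 = 9396
Net migration: 10–19 + 590 → 9427; 50+ + 140 → 9536
End of period: [10694, 9427, 9585, 6473, 7479, 9536]

9427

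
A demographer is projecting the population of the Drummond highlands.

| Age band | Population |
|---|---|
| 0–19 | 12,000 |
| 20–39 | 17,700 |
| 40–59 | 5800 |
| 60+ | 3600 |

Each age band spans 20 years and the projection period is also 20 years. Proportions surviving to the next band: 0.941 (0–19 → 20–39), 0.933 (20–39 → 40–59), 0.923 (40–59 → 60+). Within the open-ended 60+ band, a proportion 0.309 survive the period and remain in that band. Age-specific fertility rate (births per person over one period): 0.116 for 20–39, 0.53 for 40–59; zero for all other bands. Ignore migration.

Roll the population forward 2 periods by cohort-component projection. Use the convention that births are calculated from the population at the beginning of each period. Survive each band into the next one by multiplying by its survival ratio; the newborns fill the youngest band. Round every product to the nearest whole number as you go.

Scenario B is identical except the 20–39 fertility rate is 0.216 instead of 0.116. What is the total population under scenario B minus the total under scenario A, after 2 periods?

2794

[period 1]
Births: 17700 × 0.116 = 2053 ; 5800 × 0.53 = 3074 ⇒ total 5127
20–39: 12000 × 0.941 = 11292
40–59: 17700 × 0.933 = 16514
60+: 5800 × 0.923 + 3600 × 0.309 = 5353 + 1112 = 6465
→ [5127, 11292, 16514, 6465]
[period 2]
Births: 11292 × 0.116 = 1310 ; 16514 × 0.53 = 8752 ⇒ total 10062
20–39: 5127 × 0.941 = 4825
40–59: 11292 × 0.933 = 10535
60+: 16514 × 0.923 + 6465 × 0.309 = 15242 + 1998 = 17240
→ [10062, 4825, 10535, 17240]
Scenario A total after 2 periods: 42662
Scenario B projection —
[period 1]
Births: 17700 × 0.216 = 3823 ; 5800 × 0.53 = 3074 ⇒ total 6897
20–39: 12000 × 0.941 = 11292
40–59: 17700 × 0.933 = 16514
60+: 5800 × 0.923 + 3600 × 0.309 = 5353 + 1112 = 6465
→ [6897, 11292, 16514, 6465]
[period 2]
Births: 11292 × 0.216 = 2439 ; 16514 × 0.53 = 8752 ⇒ total 11191
20–39: 6897 × 0.941 = 6490
40–59: 11292 × 0.933 = 10535
60+: 16514 × 0.923 + 6465 × 0.309 = 15242 + 1998 = 17240
→ [11191, 6490, 10535, 17240]
Scenario B total after 2 periods: 45456
Difference B − A = 45456 − 42662 = 2794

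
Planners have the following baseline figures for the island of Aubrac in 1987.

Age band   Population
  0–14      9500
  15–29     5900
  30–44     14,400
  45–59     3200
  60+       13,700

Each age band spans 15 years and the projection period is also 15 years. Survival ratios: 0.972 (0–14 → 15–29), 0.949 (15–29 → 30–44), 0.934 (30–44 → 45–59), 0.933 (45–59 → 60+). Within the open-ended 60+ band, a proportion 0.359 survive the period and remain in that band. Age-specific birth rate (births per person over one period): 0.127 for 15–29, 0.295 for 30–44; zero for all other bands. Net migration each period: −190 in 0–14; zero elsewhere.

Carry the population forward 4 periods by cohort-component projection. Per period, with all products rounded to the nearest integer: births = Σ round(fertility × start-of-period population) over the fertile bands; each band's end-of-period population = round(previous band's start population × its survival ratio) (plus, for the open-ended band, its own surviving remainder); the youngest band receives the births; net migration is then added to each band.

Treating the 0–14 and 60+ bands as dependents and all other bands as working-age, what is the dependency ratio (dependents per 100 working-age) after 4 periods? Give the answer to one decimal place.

135.3

(Groups numbered youngest = 1 to oldest = 5.)
— Period 1 —
Births: 5900 × 0.127 = 749, 14400 × 0.295 = 4248 — total 4997
Group 2: 9500 × 0.972 = 9234
Group 3: 5900 × 0.949 = 5599
Group 4: 14400 × 0.934 = 13450
Group 5: 3200 × 0.933 + 13700 × 0.359 = 2986 + 4918 = 7904
Net migration: Group 1 − 190 → 4807
End of period: [4807, 9234, 5599, 13450, 7904]
— Period 2 —
Births: 9234 × 0.127 = 1173, 5599 × 0.295 = 1652 — total 2825
Group 2: 4807 × 0.972 = 4672
Group 3: 9234 × 0.949 = 8763
Group 4: 5599 × 0.934 = 5229
Group 5: 13450 × 0.933 + 7904 × 0.359 = 12549 + 2838 = 15387
Net migration: Group 1 − 190 → 2635
End of period: [2635, 4672, 8763, 5229, 15387]
— Period 3 —
Births: 4672 × 0.127 = 593, 8763 × 0.295 = 2585 — total 3178
Group 2: 2635 × 0.972 = 2561
Group 3: 4672 × 0.949 = 4434
Group 4: 8763 × 0.934 = 8185
Group 5: 5229 × 0.933 + 15387 × 0.359 = 4879 + 5524 = 10403
Net migration: Group 1 − 190 → 2988
End of period: [2988, 2561, 4434, 8185, 10403]
— Period 4 —
Births: 2561 × 0.127 = 325, 4434 × 0.295 = 1308 — total 1633
Group 2: 2988 × 0.972 = 2904
Group 3: 2561 × 0.949 = 2430
Group 4: 4434 × 0.934 = 4141
Group 5: 8185 × 0.933 + 10403 × 0.359 = 7637 + 3735 = 11372
Net migration: Group 1 − 190 → 1443
End of period: [1443, 2904, 2430, 4141, 11372]
Dependents (band 0–14 + band 60+) = 1443 + 11372 = 12815; working-age = 9475; ratio = 12815/9475 × 100 = 135.3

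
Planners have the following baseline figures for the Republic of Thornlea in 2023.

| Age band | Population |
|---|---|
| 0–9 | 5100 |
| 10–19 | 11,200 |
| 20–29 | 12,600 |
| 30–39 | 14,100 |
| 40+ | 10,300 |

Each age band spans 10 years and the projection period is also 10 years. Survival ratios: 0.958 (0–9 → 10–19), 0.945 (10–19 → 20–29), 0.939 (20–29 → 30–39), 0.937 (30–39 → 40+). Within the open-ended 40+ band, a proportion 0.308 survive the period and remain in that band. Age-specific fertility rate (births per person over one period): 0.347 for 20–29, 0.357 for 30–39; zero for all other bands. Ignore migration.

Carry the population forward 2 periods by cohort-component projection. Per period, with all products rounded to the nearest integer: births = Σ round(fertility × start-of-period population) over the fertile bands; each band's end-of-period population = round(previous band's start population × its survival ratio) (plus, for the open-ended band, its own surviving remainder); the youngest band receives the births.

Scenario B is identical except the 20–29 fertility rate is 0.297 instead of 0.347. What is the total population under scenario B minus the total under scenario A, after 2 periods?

Period 1:
Births: 12600 × 0.347 = 4372  |  14100 × 0.357 = 5034 — total 9406
10–19: 5100 × 0.958 = 4886
20–29: 11200 × 0.945 = 10584
30–39: 12600 × 0.939 = 11831
40+: 14100 × 0.937 + 10300 × 0.308 = 13212 + 3172 = 16384
Giving 9406 / 4886 / 10584 / 11831 / 16384.
Period 2:
Births: 10584 × 0.347 = 3673  |  11831 × 0.357 = 4224 — total 7897
10–19: 9406 × 0.958 = 9011
20–29: 4886 × 0.945 = 4617
30–39: 10584 × 0.939 = 9938
40+: 11831 × 0.937 + 16384 × 0.308 = 11086 + 5046 = 16132
Giving 7897 / 9011 / 4617 / 9938 / 16132.
Scenario A total after 2 periods: 47595
Scenario B projection —
Period 1:
Births: 12600 × 0.297 = 3742  |  14100 × 0.357 = 5034 — total 8776
10–19: 5100 × 0.958 = 4886
20–29: 11200 × 0.945 = 10584
30–39: 12600 × 0.939 = 11831
40+: 14100 × 0.937 + 10300 × 0.308 = 13212 + 3172 = 16384
Giving 8776 / 4886 / 10584 / 11831 / 16384.
Period 2:
Births: 10584 × 0.297 = 3143  |  11831 × 0.357 = 4224 — total 7367
10–19: 8776 × 0.958 = 8407
20–29: 4886 × 0.945 = 4617
30–39: 10584 × 0.939 = 9938
40+: 11831 × 0.937 + 16384 × 0.308 = 11086 + 5046 = 16132
Giving 7367 / 8407 / 4617 / 9938 / 16132.
Scenario B total after 2 periods: 46461
Difference B − A = 46461 − 47595 = -1134

-1134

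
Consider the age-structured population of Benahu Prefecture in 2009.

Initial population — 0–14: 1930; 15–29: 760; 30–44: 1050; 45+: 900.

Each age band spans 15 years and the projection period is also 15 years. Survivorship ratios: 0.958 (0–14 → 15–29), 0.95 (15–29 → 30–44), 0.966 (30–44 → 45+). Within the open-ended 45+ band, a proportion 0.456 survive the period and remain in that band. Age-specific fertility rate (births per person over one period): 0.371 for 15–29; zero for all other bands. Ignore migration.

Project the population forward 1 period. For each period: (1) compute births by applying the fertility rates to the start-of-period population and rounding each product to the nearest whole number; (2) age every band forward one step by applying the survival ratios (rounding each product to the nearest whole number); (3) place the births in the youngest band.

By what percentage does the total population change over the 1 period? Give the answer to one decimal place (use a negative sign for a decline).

-7.8

Let band 1 be 0–14 through band 4 = 45+.
— Period 1 —
Births: 760 × 0.371 = 282
Band 2: 1930 × 0.958 = 1849
Band 3: 760 × 0.95 = 722
Band 4: 1050 × 0.966 + 900 × 0.456 = 1014 + 410 = 1424
Giving 282 / 1849 / 722 / 1424.
Total: 4640 → 4277; change = -363; percentage change = -7.8%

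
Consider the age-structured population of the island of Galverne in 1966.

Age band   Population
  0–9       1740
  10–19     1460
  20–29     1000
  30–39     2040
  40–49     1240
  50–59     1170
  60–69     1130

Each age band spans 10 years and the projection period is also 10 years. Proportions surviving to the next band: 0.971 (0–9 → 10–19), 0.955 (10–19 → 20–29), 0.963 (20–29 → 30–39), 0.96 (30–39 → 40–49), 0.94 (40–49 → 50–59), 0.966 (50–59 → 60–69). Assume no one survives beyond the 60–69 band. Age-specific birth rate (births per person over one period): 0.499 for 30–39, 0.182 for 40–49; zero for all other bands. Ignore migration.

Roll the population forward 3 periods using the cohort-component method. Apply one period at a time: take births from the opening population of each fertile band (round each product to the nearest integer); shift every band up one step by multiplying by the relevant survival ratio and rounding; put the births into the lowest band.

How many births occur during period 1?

[period 1]
Births: 2040 * 0.499 = 1018  |  1240 * 0.182 = 226 → total 1244
10–19: 1740 * 0.971 = 1690
20–29: 1460 * 0.955 = 1394
30–39: 1000 * 0.963 = 963
40–49: 2040 * 0.96 = 1958
50–59: 1240 * 0.94 = 1166
60–69: 1170 * 0.966 = 1130
Population now: 0–9=1244, 10–19=1690, 20–29=1394, 30–39=963, 40–49=1958, 50–59=1166, 60–69=1130

1244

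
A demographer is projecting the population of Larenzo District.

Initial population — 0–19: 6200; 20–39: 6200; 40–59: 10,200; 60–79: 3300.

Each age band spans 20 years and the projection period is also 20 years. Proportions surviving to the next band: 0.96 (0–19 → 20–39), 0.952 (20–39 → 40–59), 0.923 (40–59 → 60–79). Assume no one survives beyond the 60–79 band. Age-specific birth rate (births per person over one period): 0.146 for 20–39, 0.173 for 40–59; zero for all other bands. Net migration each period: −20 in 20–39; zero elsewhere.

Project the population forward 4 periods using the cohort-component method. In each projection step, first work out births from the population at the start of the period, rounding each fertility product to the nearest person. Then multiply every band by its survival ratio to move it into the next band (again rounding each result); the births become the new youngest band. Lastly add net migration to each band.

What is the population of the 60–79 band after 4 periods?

Call the groups 1 to 4, youngest first.
[period 1]
Births: 6200 × 0.146 = 905, 10200 × 0.173 = 1765 → total 2670
Group 2: 6200 × 0.96 = 5952
Group 3: 6200 × 0.952 = 5902
Group 4: 10200 × 0.923 = 9415
Net migration: Group 2 − 20 → 5932
End of period: [2670, 5932, 5902, 9415]
[period 2]
Births: 5932 × 0.146 = 866, 5902 × 0.173 = 1021 → total 1887
Group 2: 2670 × 0.96 = 2563
Group 3: 5932 × 0.952 = 5647
Group 4: 5902 × 0.923 = 5448
Net migration: Group 2 − 20 → 2543
End of period: [1887, 2543, 5647, 5448]
[period 3]
Births: 2543 × 0.146 = 371, 5647 × 0.173 = 977 → total 1348
Group 2: 1887 × 0.96 = 1812
Group 3: 2543 × 0.952 = 2421
Group 4: 5647 × 0.923 = 5212
Net migration: Group 2 − 20 → 1792
End of period: [1348, 1792, 2421, 5212]
[period 4]
Births: 1792 × 0.146 = 262, 2421 × 0.173 = 419 → total 681
Group 2: 1348 × 0.96 = 1294
Group 3: 1792 × 0.952 = 1706
Group 4: 2421 × 0.923 = 2235
Net migration: Group 2 − 20 → 1274
End of period: [681, 1274, 1706, 2235]

2235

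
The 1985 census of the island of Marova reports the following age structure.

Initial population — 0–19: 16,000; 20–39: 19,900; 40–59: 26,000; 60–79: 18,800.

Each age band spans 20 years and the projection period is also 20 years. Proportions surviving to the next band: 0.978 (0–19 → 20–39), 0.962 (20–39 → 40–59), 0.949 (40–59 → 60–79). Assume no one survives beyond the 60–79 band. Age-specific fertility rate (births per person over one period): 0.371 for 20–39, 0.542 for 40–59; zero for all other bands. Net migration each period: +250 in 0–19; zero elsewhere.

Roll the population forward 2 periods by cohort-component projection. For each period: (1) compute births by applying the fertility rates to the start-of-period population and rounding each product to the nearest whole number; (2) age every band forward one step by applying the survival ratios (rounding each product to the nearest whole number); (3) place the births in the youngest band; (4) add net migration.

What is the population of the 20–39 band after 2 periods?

(Bands numbered youngest = 1 to oldest = 4.)
After projecting period 1:
Births: 19900 * 0.371 = 7383 ; 26000 * 0.542 = 14092 → 21475
Band 2: 16000 * 0.978 = 15648
Band 3: 19900 * 0.962 = 19144
Band 4: 26000 * 0.949 = 24674
Net migration: Band 1 + 250 → 21725
→ [21725, 15648, 19144, 24674]
After projecting period 2:
Births: 15648 * 0.371 = 5805 ; 19144 * 0.542 = 10376 → 16181
Band 2: 21725 * 0.978 = 21247
Band 3: 15648 * 0.962 = 15053
Band 4: 19144 * 0.949 = 18168
Net migration: Band 1 + 250 → 16431
→ [16431, 21247, 15053, 18168]

21247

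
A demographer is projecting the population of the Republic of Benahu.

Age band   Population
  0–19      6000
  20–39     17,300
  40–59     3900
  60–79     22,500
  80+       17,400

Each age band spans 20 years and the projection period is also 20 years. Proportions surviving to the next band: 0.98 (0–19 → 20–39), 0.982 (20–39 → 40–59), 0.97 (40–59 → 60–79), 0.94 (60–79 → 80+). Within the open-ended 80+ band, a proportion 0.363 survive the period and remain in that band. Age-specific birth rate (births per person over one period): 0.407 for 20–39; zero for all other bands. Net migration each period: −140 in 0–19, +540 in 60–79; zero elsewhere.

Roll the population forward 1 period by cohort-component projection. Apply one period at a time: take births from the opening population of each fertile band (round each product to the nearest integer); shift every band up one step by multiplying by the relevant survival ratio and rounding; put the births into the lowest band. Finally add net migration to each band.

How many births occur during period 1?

7041

— Period 1 —
Births: 17300 * 0.407 = 7041
20–39: 6000 * 0.98 = 5880
40–59: 17300 * 0.982 = 16989
60–79: 3900 * 0.97 = 3783
80+: 22500 * 0.94 + 17400 * 0.363 = 21150 + 6316 = 27466
Net migration: 0–19 − 140 → 6901; 60–79 + 540 → 4323
→ [6901, 5880, 16989, 4323, 27466]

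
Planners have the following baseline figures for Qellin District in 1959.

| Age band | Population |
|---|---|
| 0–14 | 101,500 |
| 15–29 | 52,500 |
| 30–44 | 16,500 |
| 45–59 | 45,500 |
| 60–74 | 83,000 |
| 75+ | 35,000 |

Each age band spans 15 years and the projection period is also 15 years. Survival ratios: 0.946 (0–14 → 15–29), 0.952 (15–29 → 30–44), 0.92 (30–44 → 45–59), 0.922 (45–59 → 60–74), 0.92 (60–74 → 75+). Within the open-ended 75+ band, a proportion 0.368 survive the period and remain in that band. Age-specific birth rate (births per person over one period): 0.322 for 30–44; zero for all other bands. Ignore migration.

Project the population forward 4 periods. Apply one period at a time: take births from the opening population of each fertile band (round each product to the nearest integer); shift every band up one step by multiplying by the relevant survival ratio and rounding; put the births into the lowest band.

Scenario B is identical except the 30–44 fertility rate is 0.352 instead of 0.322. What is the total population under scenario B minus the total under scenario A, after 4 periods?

4653

Period 1.
Births: 16500 × 0.322 = 5313
15–29: 101500 × 0.946 = 96019
30–44: 52500 × 0.952 = 49980
45–59: 16500 × 0.92 = 15180
60–74: 45500 × 0.922 = 41951
75+: 83000 × 0.92 + 35000 × 0.368 = 76360 + 12880 = 89240
Giving 5313 / 96019 / 49980 / 15180 / 41951 / 89240.
Period 2.
Births: 49980 × 0.322 = 16094
15–29: 5313 × 0.946 = 5026
30–44: 96019 × 0.952 = 91410
45–59: 49980 × 0.92 = 45982
60–74: 15180 × 0.922 = 13996
75+: 41951 × 0.92 + 89240 × 0.368 = 38595 + 32840 = 71435
Giving 16094 / 5026 / 91410 / 45982 / 13996 / 71435.
Period 3.
Births: 91410 × 0.322 = 29434
15–29: 16094 × 0.946 = 15225
30–44: 5026 × 0.952 = 4785
45–59: 91410 × 0.92 = 84097
60–74: 45982 × 0.922 = 42395
75+: 13996 × 0.92 + 71435 × 0.368 = 12876 + 26288 = 39164
Giving 29434 / 15225 / 4785 / 84097 / 42395 / 39164.
Period 4.
Births: 4785 × 0.322 = 1541
15–29: 29434 × 0.946 = 27845
30–44: 15225 × 0.952 = 14494
45–59: 4785 × 0.92 = 4402
60–74: 84097 × 0.922 = 77537
75+: 42395 × 0.92 + 39164 × 0.368 = 39003 + 14412 = 53415
Giving 1541 / 27845 / 14494 / 4402 / 77537 / 53415.
Scenario A total after 4 periods: 179234
Scenario B projection —
Period 1.
Births: 16500 × 0.352 = 5808
15–29: 101500 × 0.946 = 96019
30–44: 52500 × 0.952 = 49980
45–59: 16500 × 0.92 = 15180
60–74: 45500 × 0.922 = 41951
75+: 83000 × 0.92 + 35000 × 0.368 = 76360 + 12880 = 89240
Giving 5808 / 96019 / 49980 / 15180 / 41951 / 89240.
Period 2.
Births: 49980 × 0.352 = 17593
15–29: 5808 × 0.946 = 5494
30–44: 96019 × 0.952 = 91410
45–59: 49980 × 0.92 = 45982
60–74: 15180 × 0.922 = 13996
75+: 41951 × 0.92 + 89240 × 0.368 = 38595 + 32840 = 71435
Giving 17593 / 5494 / 91410 / 45982 / 13996 / 71435.
Period 3.
Births: 91410 × 0.352 = 32176
15–29: 17593 × 0.946 = 16643
30–44: 5494 × 0.952 = 5230
45–59: 91410 × 0.92 = 84097
60–74: 45982 × 0.922 = 42395
75+: 13996 × 0.92 + 71435 × 0.368 = 12876 + 26288 = 39164
Giving 32176 / 16643 / 5230 / 84097 / 42395 / 39164.
Period 4.
Births: 5230 × 0.352 = 1841
15–29: 32176 × 0.946 = 30438
30–44: 16643 × 0.952 = 15844
45–59: 5230 × 0.92 = 4812
60–74: 84097 × 0.922 = 77537
75+: 42395 × 0.92 + 39164 × 0.368 = 39003 + 14412 = 53415
Giving 1841 / 30438 / 15844 / 4812 / 77537 / 53415.
Scenario B total after 4 periods: 183887
Difference B − A = 183887 − 179234 = 4653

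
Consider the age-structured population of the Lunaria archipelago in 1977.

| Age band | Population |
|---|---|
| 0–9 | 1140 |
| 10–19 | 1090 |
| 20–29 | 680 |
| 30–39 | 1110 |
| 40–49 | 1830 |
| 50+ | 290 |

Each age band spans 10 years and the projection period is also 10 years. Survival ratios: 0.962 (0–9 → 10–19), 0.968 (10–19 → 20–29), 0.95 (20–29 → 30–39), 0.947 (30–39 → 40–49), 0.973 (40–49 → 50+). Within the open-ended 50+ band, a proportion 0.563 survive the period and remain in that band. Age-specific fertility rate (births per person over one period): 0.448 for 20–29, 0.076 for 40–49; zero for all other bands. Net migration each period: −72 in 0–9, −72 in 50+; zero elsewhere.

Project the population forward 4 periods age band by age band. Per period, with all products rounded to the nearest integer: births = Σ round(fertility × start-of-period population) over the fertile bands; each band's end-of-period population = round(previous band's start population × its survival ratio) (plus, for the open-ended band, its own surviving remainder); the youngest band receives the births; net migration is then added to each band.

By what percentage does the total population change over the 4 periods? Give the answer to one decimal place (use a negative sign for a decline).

-33.2

— Period 1 —
Births: 680 * 0.448 = 305, 1830 * 0.076 = 139 → 444
10–19: 1140 * 0.962 = 1097
20–29: 1090 * 0.968 = 1055
30–39: 680 * 0.95 = 646
40–49: 1110 * 0.947 = 1051
50+: 1830 * 0.973 + 290 * 0.563 = 1781 + 163 = 1944
Net migration: 0–9 − 72 → 372; 50+ − 72 → 1872
Giving 372 / 1097 / 1055 / 646 / 1051 / 1872.
— Period 2 —
Births: 1055 * 0.448 = 473, 1051 * 0.076 = 80 → 553
10–19: 372 * 0.962 = 358
20–29: 1097 * 0.968 = 1062
30–39: 1055 * 0.95 = 1002
40–49: 646 * 0.947 = 612
50+: 1051 * 0.973 + 1872 * 0.563 = 1023 + 1054 = 2077
Net migration: 0–9 − 72 → 481; 50+ − 72 → 2005
Giving 481 / 358 / 1062 / 1002 / 612 / 2005.
— Period 3 —
Births: 1062 * 0.448 = 476, 612 * 0.076 = 47 → 523
10–19: 481 * 0.962 = 463
20–29: 358 * 0.968 = 347
30–39: 1062 * 0.95 = 1009
40–49: 1002 * 0.947 = 949
50+: 612 * 0.973 + 2005 * 0.563 = 595 + 1129 = 1724
Net migration: 0–9 − 72 → 451; 50+ − 72 → 1652
Giving 451 / 463 / 347 / 1009 / 949 / 1652.
— Period 4 —
Births: 347 * 0.448 = 155, 949 * 0.076 = 72 → 227
10–19: 451 * 0.962 = 434
20–29: 463 * 0.968 = 448
30–39: 347 * 0.95 = 330
40–49: 1009 * 0.947 = 956
50+: 949 * 0.973 + 1652 * 0.563 = 923 + 930 = 1853
Net migration: 0–9 − 72 → 155; 50+ − 72 → 1781
Giving 155 / 434 / 448 / 330 / 956 / 1781.
Total: 6140 → 4104; change = -2036; percentage change = -33.2%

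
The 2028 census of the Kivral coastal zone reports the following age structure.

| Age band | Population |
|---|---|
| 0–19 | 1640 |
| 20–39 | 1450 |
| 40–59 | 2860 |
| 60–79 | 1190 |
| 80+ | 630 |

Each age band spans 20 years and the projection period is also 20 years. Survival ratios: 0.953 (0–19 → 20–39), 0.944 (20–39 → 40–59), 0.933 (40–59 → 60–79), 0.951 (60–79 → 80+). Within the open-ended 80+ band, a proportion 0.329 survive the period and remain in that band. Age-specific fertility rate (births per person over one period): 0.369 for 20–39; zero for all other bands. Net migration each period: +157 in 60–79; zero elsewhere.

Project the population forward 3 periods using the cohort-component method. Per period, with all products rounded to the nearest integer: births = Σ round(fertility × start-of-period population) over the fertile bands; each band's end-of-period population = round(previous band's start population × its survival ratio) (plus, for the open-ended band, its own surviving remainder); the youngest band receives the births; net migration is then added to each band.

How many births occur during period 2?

577

(Bands numbered youngest = 1 to oldest = 5.)
After projecting period 1:
Births: 1450 × 0.369 = 535
Band 2: 1640 × 0.953 = 1563
Band 3: 1450 × 0.944 = 1369
Band 4: 2860 × 0.933 = 2668
Band 5: 1190 × 0.951 + 630 × 0.329 = 1132 + 207 = 1339
Net migration: Band 4 + 157 → 2825
→ [535, 1563, 1369, 2825, 1339]
After projecting period 2:
Births: 1563 × 0.369 = 577
Band 2: 535 × 0.953 = 510
Band 3: 1563 × 0.944 = 1475
Band 4: 1369 × 0.933 = 1277
Band 5: 2825 × 0.951 + 1339 × 0.329 = 2687 + 441 = 3128
Net migration: Band 4 + 157 → 1434
→ [577, 510, 1475, 1434, 3128]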